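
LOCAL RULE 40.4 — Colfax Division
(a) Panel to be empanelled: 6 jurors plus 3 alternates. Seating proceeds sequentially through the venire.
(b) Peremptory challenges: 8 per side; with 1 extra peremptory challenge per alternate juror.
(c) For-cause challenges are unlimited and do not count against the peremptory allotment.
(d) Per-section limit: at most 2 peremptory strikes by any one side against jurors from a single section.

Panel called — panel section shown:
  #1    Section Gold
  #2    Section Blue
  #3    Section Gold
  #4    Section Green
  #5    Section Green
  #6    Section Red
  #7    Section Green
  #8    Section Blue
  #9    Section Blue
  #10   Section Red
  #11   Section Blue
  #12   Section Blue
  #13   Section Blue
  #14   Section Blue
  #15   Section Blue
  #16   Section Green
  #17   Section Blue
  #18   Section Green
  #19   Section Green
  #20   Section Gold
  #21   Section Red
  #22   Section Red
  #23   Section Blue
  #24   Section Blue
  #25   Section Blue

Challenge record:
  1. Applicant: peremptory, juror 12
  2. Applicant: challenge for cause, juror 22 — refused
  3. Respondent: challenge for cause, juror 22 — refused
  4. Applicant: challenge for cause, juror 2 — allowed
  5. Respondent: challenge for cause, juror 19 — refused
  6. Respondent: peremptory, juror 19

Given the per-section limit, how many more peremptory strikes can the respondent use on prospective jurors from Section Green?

Respondent peremptories so far: #19 — 1 of 11 used, 10 left overall.
Against Section Green: #19 — 1 used; per-section cap 2 leaves 1.
Binding limit: min(10, 1) = 1.

1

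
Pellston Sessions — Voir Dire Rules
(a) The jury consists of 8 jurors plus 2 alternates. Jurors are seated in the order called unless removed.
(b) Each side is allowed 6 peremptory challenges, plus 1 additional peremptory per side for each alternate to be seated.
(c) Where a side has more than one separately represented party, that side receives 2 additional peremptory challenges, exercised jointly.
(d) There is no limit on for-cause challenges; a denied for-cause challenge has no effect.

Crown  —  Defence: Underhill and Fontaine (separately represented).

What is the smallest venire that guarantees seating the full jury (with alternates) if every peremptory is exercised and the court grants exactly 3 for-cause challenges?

31

Seats to fill: 8 + 2 alternates = 10.
Peremptories — Crown: 6 + 1×2 = 8; Defence: 6 + 1×2 + 2 = 10; total 18.
For-cause removals: 3.
Minimum venire: 10 + 18 + 3 = 31.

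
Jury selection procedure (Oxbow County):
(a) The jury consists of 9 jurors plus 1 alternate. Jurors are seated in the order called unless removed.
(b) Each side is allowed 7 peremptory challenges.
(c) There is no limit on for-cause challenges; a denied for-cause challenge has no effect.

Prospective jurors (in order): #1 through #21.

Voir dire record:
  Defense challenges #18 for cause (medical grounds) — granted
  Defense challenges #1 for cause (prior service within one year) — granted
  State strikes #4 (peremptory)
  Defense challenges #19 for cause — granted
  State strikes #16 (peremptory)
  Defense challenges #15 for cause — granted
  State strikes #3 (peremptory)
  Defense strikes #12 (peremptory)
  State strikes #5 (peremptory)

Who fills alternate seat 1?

17

Removed: #1, #3, #4, #5, #12, #15, #16, #18, #19.
Seating in order: seats 1–9 → #2, #6, #7, #8, #9, #10, #11, #13, #14; alternates → #17.
So alternate 1 is #17.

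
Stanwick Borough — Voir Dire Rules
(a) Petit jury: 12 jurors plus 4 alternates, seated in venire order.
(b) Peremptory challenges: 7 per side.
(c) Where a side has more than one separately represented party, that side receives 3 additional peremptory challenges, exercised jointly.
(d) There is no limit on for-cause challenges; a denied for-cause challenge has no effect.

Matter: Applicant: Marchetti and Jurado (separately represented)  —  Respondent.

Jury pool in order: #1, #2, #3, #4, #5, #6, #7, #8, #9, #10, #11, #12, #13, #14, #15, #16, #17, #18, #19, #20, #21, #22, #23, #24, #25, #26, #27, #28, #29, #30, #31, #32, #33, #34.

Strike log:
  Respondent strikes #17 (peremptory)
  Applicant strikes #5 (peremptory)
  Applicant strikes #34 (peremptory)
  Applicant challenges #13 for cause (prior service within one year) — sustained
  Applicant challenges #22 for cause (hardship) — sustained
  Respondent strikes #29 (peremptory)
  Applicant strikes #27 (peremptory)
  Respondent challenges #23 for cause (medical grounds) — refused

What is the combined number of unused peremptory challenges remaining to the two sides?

12

Applicant allotment: 7 base + 3 multi-party = 10. Respondent allotment: 7.
Applicant peremptories used: #5, #34, #27 — 3 (for-cause on #13, #22 don't count).
Respondent peremptories used: #17, #29 — 2 (the for-cause on #23 doesn't count).
Remaining: (10 − 3) + (7 − 2) = 12.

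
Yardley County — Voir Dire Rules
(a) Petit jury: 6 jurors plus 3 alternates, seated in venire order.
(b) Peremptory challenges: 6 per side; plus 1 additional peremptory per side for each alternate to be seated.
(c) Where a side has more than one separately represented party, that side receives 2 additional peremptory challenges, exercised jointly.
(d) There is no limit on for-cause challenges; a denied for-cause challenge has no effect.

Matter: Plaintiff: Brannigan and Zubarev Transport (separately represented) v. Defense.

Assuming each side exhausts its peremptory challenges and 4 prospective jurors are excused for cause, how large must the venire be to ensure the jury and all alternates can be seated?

33

Seats to fill: 6 + 3 alternates = 9.
Peremptories — Plaintiff: 6 + 1×3 + 2 = 11; Defense: 6 + 1×3 = 9; total 20.
For-cause removals: 4.
Minimum venire: 9 + 20 + 4 = 33.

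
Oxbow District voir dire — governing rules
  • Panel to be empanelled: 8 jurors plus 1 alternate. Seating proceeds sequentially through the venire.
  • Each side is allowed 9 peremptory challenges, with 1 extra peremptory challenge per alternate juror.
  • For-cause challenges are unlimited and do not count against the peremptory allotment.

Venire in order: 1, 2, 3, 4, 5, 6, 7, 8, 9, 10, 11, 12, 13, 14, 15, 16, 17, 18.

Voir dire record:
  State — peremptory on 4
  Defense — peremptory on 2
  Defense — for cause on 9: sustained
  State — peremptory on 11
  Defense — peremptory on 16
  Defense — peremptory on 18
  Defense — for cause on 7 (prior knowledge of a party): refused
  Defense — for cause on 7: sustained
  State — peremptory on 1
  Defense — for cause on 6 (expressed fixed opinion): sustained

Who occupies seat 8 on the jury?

15

Removed: #1, #2, #4, #6, #7, #9, #11, #16, #18.
Filling seats in venire order through position 8: #3, #5, #8, #10, #12, #13, #14, #15.
So seat 8 is #15.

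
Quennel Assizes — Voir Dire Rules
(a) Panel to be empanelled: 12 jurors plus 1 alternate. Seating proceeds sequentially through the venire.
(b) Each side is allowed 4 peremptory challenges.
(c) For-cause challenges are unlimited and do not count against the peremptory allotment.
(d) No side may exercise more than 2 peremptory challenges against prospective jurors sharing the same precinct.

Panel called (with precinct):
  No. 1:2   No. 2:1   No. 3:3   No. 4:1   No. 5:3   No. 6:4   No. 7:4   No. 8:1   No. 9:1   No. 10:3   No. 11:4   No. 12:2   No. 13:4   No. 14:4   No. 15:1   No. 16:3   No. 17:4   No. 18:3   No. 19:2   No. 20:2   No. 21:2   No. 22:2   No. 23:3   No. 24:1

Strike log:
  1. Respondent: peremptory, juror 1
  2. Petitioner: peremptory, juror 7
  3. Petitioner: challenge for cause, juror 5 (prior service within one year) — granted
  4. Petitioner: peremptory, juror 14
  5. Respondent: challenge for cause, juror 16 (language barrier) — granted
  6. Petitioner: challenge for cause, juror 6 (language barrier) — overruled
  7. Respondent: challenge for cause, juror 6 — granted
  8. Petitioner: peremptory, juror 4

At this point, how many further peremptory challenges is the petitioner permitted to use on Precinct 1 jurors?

Petitioner peremptories so far: #7, #14, #4 — 3 of 4 used, 1 left overall.
Against Precinct 1: #4 — 1 used; per-precinct cap 2 leaves 1.
Binding limit: min(1, 1) = 1.

1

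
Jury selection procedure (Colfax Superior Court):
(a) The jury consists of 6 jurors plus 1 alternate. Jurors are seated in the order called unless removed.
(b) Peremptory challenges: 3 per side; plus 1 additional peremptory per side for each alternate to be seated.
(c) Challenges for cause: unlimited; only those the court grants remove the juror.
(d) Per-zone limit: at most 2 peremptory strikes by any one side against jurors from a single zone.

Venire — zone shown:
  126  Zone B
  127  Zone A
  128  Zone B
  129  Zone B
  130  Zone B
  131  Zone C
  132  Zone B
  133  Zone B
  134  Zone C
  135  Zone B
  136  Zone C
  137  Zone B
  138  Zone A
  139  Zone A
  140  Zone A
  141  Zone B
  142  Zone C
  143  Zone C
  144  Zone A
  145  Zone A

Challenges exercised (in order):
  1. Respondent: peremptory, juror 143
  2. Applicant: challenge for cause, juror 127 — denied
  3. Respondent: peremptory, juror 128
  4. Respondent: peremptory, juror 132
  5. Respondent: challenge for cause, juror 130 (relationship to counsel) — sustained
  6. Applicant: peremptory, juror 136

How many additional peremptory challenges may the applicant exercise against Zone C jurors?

1

Applicant peremptories so far: #136 — 1 of 4 used, 3 left overall.
Against Zone C: #136 — 1 used; per-zone cap 2 leaves 1.
Binding limit: min(3, 1) = 1.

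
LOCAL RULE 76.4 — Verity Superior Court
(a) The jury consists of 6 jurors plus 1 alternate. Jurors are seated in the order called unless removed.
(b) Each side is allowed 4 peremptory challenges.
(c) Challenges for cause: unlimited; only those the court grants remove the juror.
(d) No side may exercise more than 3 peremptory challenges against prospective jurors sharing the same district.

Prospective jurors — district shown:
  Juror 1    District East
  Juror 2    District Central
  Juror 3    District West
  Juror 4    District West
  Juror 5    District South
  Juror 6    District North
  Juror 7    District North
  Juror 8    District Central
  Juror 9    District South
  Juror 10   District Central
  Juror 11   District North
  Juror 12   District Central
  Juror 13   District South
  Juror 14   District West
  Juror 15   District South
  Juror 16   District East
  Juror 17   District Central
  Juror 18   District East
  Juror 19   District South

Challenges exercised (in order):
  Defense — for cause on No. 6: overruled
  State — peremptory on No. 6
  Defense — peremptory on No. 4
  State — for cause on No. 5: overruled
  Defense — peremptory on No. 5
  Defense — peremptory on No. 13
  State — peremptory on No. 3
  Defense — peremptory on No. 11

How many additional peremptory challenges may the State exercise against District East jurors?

2

State peremptories so far: #6, #3 — 2 of 4 used, 2 left overall.
Against District East: none yet — per-district cap 3 leaves 3.
Binding limit: min(2, 3) = 2.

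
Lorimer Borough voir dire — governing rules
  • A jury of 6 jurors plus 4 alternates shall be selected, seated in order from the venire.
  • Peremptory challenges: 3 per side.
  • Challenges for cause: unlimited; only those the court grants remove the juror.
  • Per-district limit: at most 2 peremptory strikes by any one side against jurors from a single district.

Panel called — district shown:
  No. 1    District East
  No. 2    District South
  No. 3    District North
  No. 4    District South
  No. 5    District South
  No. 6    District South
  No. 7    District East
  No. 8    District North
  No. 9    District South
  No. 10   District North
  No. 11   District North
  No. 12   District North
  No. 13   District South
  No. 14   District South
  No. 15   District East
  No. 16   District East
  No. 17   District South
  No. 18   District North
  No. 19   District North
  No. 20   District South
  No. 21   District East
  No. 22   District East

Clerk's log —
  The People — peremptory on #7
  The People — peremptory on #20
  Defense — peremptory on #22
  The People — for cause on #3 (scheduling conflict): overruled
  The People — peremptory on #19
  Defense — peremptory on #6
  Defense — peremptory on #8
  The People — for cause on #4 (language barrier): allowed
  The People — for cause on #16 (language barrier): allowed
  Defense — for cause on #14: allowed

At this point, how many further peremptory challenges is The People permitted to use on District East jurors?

The People peremptories so far: #7, #20, #19 — 3 of 3 used, 0 left overall.
Against District East: #7 — 1 used; per-district cap 2 leaves 1.
Binding limit: min(0, 1) = 0.

0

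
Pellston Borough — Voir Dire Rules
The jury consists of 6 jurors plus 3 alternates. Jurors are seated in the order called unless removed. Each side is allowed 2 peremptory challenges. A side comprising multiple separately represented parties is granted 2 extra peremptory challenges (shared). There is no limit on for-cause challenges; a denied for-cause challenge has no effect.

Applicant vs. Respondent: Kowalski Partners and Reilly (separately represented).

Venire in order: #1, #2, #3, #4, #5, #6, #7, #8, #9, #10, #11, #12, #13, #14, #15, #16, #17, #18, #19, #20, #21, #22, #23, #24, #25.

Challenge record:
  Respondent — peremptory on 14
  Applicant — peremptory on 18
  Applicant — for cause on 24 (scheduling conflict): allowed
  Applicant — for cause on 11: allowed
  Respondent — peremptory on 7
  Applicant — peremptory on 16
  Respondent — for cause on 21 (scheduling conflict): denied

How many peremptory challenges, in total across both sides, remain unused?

Applicant allotment: 2. Respondent allotment: 2 base + 2 multi-party = 4.
Applicant peremptories used: #18, #16 — 2 (for-cause on #24, #11 don't count).
Respondent peremptories used: #14, #7 — 2 (the for-cause on #21 doesn't count).
Remaining: (2 − 2) + (4 − 2) = 2.

2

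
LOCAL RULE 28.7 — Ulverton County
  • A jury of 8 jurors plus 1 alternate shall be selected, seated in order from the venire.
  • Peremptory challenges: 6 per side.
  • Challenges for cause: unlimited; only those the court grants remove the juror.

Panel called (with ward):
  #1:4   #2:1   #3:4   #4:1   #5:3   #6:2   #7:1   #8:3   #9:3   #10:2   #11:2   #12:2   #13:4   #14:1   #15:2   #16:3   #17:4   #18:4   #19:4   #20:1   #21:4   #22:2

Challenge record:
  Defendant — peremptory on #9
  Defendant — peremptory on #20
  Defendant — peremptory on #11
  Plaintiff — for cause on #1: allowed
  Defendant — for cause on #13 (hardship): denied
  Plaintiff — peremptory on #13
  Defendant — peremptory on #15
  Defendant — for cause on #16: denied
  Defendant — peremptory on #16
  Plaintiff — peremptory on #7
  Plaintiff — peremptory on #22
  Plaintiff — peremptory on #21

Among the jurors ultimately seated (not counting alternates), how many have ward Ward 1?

2

Removed: #1, #7, #9, #11, #13, #15, #16, #20, #21, #22.
Seated jurors 1–8: #2, #3, #4, #5, #6, #8, #10, #12 (alternates #14 not counted).
Of those, in Ward 1: #2, #4 → 2.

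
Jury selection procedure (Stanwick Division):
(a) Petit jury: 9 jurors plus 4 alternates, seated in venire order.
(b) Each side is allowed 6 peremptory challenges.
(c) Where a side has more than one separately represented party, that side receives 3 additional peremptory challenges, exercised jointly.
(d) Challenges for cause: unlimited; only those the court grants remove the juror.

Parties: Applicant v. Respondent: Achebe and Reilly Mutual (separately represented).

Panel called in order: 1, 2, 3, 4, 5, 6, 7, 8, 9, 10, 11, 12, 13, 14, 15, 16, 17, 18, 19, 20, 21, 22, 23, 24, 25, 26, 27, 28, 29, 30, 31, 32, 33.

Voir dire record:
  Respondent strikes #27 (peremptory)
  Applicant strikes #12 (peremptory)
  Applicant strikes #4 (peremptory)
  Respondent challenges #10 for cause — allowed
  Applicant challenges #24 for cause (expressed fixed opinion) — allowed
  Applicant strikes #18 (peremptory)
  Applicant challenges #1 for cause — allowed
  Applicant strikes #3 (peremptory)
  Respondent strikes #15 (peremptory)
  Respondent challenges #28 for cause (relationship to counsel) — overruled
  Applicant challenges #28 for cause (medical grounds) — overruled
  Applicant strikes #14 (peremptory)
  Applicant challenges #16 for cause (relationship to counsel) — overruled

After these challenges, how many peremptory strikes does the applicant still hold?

Applicant allotment: 6.
Applicant peremptories used: #12, #4, #18, #3, #14 — 5 (for-cause on #24, #1, #28, #16 don't count).
Remaining: 6 − 5 = 1.

1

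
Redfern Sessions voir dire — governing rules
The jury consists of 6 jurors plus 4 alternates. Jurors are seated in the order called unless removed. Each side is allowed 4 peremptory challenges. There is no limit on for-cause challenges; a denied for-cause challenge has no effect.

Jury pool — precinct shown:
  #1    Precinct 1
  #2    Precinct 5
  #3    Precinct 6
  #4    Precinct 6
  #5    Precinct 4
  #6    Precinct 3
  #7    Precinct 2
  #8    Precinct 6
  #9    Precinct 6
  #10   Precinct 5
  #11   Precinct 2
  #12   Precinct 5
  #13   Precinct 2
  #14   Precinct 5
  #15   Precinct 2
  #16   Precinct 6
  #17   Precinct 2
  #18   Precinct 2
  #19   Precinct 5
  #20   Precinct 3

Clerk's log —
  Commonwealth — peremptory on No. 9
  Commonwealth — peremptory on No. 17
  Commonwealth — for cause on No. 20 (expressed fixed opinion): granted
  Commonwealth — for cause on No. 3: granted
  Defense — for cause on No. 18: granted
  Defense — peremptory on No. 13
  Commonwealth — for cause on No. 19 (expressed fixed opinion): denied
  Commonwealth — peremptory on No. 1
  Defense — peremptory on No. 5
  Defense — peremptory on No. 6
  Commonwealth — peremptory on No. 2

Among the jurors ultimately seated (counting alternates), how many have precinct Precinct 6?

Removed: #1, #2, #3, #5, #6, #9, #13, #17, #18, #20.
Seated (10 incl. alternates): #4, #7, #8, #10, #11, #12, #14, #15, #16, #19.
Of those, in Precinct 6: #4, #8, #16 → 3.

3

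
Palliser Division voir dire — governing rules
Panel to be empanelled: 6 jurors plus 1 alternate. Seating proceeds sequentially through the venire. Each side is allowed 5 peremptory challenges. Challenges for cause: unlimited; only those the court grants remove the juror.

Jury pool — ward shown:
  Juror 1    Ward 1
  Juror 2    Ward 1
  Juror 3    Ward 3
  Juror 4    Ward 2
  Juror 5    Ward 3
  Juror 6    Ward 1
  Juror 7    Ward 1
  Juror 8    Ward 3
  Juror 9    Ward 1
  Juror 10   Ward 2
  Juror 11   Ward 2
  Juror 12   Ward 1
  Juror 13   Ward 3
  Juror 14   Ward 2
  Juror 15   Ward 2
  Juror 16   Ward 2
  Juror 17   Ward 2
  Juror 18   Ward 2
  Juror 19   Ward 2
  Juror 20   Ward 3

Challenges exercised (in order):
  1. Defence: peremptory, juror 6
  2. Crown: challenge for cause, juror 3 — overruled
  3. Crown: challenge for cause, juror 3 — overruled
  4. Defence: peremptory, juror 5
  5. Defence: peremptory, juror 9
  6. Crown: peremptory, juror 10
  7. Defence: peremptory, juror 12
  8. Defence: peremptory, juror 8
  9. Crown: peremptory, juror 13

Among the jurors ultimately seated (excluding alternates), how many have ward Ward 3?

Removed: #5, #6, #8, #9, #10, #12, #13.
Seated jurors 1–6: #1, #2, #3, #4, #7, #11 (alternates #14 not counted).
Of those, in Ward 3: #3 → 1.

1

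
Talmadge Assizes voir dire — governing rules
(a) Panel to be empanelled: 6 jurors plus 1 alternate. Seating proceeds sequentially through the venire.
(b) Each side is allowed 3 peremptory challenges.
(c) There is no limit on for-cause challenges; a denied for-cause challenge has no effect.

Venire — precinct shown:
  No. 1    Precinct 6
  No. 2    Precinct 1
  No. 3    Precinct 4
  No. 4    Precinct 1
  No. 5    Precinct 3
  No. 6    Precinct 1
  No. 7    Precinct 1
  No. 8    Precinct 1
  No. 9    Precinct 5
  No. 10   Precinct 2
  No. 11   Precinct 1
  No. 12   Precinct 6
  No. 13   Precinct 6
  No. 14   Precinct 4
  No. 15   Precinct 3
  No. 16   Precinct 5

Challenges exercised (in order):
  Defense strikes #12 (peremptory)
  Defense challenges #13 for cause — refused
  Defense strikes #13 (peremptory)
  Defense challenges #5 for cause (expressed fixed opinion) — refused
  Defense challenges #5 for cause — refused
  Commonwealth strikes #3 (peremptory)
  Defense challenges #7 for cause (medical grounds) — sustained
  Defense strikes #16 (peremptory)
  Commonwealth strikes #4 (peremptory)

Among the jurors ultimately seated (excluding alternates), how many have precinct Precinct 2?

Removed: #3, #4, #7, #12, #13, #16.
Seated jurors 1–6: #1, #2, #5, #6, #8, #9 (alternates #10 not counted).
None of those are in Precinct 2 → 0.

0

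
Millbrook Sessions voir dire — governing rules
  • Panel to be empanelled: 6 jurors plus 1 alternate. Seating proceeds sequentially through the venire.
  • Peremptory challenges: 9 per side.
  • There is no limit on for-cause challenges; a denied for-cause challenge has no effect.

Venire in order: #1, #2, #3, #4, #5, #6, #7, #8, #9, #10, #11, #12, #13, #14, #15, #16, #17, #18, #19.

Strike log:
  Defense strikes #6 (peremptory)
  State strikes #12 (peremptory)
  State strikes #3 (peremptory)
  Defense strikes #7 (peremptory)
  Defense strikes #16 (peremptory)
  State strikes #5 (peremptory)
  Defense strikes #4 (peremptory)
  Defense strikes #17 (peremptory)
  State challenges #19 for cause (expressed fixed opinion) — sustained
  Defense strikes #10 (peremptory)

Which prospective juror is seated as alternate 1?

Removed: #3, #4, #5, #6, #7, #10, #12, #16, #17, #19.
Filling seats in venire order through position 7: #1, #2, #8, #9, #11, #13, #14.
So alternate 1 is #14.

14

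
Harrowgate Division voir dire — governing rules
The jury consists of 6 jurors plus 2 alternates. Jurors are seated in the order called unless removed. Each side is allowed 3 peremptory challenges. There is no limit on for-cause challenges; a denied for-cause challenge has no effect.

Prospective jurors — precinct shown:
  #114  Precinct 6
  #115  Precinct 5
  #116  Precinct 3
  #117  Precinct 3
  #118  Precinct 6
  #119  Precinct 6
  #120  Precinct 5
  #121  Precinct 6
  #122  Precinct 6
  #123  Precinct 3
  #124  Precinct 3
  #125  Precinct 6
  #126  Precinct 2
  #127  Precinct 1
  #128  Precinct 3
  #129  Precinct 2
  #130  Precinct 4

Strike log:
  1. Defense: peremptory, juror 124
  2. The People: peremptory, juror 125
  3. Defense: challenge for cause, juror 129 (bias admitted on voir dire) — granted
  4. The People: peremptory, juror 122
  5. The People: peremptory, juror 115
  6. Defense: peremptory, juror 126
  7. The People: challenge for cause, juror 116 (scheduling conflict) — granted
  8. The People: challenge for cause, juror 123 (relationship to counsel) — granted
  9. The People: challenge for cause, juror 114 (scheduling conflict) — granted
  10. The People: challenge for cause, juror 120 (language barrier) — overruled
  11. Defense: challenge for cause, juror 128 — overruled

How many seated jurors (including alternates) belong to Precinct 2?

0

Removed: #114, #115, #116, #122, #123, #124, #125, #126, #129.
Seated (8 incl. alternates): #117, #118, #119, #120, #121, #127, #128, #130.
None of those are in Precinct 2 → 0.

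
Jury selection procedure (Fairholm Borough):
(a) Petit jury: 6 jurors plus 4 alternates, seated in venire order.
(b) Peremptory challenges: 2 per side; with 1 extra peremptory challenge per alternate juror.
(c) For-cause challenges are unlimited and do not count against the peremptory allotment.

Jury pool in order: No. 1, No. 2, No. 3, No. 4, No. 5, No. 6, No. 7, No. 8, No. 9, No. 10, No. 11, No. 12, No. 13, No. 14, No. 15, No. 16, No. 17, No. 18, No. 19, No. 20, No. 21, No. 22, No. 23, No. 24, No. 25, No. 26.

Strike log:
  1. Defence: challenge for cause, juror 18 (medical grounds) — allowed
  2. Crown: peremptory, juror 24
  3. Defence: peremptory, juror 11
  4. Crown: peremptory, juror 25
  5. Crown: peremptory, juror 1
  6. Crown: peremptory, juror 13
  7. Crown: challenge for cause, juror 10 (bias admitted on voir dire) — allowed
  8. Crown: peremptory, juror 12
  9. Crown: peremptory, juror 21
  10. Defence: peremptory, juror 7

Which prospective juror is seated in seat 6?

8

Removed: #1, #7, #10, #11, #12, #13, #18, #21, #24, #25.
Filling seats in venire order through position 6: #2, #3, #4, #5, #6, #8.
So seat 6 is #8.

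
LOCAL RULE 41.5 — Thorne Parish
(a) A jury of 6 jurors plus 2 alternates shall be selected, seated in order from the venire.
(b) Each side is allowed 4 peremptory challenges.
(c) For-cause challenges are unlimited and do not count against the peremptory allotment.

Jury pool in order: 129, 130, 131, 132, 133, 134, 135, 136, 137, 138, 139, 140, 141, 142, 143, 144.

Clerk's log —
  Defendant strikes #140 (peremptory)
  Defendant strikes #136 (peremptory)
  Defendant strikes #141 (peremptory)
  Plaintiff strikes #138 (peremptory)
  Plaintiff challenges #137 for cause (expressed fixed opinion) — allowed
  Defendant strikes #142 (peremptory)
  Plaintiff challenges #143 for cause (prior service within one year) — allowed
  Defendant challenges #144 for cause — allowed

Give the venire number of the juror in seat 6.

Removed: #136, #137, #138, #140, #141, #142, #143, #144.
Seating in order: seats 1–6 → #129, #130, #131, #132, #133, #134; alternates → #135, #139.
So seat 6 is #134.

134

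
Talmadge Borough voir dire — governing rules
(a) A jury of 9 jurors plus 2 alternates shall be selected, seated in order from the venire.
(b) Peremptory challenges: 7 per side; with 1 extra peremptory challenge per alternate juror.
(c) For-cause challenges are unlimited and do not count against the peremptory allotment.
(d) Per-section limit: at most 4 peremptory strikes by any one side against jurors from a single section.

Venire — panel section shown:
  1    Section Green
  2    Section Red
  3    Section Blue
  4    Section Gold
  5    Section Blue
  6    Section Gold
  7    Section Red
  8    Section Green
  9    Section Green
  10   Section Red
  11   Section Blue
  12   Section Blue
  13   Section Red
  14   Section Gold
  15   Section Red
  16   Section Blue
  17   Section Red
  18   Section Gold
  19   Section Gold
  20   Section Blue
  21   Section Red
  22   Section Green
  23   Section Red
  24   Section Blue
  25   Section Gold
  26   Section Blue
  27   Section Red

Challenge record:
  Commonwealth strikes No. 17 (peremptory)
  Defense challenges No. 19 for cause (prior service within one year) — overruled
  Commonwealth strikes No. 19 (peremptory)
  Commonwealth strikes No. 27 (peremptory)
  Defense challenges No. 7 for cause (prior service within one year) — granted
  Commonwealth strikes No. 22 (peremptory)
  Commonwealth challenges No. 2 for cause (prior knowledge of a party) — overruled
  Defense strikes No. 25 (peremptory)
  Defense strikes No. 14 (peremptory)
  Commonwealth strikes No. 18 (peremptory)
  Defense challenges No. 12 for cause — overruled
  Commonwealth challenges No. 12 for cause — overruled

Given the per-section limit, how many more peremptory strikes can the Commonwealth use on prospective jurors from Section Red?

Commonwealth peremptories so far: #17, #19, #27, #22, #18 — 5 of 9 used, 4 left overall.
Against Section Red: #17, #27 — 2 used; per-section cap 4 leaves 2.
Binding limit: min(4, 2) = 2.

2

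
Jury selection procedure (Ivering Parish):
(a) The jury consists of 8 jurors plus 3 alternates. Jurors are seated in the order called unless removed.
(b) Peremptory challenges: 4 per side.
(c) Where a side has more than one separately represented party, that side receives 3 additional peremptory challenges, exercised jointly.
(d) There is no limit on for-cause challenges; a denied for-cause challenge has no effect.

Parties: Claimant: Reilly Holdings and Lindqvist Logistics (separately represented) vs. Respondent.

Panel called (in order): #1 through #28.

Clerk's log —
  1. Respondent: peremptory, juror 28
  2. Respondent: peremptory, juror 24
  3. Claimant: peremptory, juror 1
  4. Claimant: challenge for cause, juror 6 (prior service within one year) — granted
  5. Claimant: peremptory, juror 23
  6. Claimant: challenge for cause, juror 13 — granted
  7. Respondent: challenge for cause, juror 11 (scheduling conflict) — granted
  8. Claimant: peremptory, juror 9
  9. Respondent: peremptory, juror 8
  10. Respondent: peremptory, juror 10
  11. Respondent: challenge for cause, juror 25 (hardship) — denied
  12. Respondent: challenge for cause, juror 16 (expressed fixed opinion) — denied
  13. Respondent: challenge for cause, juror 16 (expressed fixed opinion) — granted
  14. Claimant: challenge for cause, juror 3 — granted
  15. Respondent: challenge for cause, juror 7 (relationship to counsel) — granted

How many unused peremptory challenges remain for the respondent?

Respondent allotment: 4.
Respondent peremptories used: #28, #24, #8, #10 — 4 (for-cause on #11, #25, #16, #16, #7 don't count).
Remaining: 4 − 4 = 0.

0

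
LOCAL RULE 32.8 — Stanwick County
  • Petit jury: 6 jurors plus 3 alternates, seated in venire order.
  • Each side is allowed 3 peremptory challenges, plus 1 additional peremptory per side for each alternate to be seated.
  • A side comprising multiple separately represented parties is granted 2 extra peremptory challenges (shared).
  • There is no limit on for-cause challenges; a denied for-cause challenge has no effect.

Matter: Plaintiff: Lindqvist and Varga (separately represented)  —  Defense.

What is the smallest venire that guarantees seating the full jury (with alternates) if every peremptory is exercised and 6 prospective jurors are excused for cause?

Seats to fill: 6 + 3 alternates = 9.
Peremptories — Plaintiff: 3 + 1×3 + 2 = 8; Defense: 3 + 1×3 = 6; total 14.
For-cause removals: 6.
Minimum venire: 9 + 14 + 6 = 29.

29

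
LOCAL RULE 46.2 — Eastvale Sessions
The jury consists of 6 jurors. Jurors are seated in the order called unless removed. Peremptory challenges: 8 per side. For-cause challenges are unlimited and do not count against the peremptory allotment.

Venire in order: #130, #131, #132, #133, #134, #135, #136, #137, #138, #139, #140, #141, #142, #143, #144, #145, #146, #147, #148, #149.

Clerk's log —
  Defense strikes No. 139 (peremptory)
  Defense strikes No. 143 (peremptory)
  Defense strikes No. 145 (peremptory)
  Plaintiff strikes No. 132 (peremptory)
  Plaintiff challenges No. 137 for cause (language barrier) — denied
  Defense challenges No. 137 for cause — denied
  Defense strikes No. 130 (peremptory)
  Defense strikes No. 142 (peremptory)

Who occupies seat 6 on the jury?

Removed: #130, #132, #139, #142, #143, #145. (#137 stays — for-cause denied.)
Seating in order: seats 1–6 → #131, #133, #134, #135, #136, #137.
So seat 6 is #137.

137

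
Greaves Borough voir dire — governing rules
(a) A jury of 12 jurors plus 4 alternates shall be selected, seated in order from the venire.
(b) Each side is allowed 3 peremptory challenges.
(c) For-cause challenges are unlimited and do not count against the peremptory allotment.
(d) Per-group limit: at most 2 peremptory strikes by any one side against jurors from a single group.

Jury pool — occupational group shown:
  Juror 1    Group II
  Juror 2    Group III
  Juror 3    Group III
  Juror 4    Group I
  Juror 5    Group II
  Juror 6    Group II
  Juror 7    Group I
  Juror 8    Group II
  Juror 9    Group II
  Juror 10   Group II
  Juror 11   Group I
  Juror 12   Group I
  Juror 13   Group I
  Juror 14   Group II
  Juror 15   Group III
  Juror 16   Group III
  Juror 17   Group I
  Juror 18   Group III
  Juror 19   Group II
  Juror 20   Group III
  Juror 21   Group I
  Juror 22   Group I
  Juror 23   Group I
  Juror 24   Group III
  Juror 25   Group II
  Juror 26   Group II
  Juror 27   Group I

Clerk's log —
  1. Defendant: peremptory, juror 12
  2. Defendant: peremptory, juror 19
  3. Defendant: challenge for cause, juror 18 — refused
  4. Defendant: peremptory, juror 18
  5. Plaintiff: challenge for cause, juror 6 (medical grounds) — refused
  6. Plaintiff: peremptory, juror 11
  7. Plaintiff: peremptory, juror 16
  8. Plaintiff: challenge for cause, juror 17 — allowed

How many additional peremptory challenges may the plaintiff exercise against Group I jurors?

Plaintiff peremptories so far: #11, #16 — 2 of 3 used, 1 left overall.
Against Group I: #11 — 1 used; per-group cap 2 leaves 1.
Binding limit: min(1, 1) = 1.

1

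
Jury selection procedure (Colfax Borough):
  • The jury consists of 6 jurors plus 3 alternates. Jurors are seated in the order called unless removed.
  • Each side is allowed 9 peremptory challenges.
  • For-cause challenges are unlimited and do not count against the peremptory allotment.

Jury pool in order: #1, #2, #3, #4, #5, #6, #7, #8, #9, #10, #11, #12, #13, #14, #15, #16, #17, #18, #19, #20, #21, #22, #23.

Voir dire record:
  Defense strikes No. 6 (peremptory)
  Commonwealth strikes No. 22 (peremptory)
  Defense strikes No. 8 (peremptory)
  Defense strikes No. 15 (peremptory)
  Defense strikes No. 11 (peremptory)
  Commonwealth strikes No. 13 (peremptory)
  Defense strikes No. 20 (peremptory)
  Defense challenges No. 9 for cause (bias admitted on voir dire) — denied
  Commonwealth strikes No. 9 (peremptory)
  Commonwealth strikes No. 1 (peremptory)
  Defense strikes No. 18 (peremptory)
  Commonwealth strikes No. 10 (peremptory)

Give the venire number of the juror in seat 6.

Removed: #1, #6, #8, #9, #10, #11, #13, #15, #18, #20, #22.
Seating in order: seats 1–6 → #2, #3, #4, #5, #7, #12; alternates → #14, #16, #17.
So seat 6 is #12.

12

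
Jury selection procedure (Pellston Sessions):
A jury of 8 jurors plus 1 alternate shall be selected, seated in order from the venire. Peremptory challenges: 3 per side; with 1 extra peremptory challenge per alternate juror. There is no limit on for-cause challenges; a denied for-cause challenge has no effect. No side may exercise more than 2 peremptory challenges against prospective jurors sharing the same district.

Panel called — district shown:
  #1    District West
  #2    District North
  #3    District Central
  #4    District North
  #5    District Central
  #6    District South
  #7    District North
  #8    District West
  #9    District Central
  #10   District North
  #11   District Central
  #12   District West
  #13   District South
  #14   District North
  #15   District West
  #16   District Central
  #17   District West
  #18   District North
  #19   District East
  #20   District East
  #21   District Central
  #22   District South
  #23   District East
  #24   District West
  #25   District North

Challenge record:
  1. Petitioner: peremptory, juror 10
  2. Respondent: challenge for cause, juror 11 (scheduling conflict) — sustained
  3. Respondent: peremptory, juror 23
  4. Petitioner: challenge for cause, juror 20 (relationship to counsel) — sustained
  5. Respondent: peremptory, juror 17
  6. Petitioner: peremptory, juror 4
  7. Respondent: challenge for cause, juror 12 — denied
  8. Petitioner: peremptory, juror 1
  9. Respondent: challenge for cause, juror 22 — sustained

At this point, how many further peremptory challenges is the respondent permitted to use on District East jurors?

Respondent peremptories so far: #23, #17 — 2 of 4 used, 2 left overall.
Against District East: #23 — 1 used; per-district cap 2 leaves 1.
Binding limit: min(2, 1) = 1.

1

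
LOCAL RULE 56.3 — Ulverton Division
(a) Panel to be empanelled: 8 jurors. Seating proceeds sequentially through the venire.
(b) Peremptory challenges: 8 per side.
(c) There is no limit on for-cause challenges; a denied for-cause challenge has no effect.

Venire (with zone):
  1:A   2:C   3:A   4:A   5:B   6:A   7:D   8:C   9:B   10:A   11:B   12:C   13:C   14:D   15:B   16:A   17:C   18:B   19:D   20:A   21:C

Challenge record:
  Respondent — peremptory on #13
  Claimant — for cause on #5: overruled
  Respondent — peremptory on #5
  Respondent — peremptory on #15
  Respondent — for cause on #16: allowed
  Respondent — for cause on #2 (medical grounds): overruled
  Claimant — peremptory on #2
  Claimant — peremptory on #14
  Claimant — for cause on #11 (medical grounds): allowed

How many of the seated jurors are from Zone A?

Removed: #2, #5, #11, #13, #14, #15, #16.
Seated jurors 1–8: #1, #3, #4, #6, #7, #8, #9, #10.
Of those, in Zone A: #1, #3, #4, #6, #10 → 5.

5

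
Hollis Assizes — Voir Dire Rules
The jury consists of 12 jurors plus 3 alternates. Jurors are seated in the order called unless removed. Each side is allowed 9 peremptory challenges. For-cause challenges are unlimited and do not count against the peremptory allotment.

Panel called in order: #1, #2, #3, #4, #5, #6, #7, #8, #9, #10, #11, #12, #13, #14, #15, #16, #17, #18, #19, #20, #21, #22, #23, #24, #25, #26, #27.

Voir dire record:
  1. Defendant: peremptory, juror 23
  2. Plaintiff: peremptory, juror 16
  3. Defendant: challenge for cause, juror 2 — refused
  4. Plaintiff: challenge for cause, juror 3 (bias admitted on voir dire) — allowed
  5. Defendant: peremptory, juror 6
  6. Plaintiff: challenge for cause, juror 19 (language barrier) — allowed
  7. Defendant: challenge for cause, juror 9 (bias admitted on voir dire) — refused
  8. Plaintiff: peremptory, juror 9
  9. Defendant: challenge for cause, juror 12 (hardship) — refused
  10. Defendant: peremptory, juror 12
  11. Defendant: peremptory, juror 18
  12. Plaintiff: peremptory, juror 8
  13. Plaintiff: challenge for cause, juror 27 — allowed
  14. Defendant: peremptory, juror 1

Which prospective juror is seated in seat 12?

Removed: #1, #3, #6, #8, #9, #12, #16, #18, #19, #23, #27. (#2 stays — for-cause denied.)
Seating in order: seats 1–12 → #2, #4, #5, #7, #10, #11, #13, #14, #15, #17, #20, #21; alternates → #22, #24, #25.
So seat 12 is #21.

21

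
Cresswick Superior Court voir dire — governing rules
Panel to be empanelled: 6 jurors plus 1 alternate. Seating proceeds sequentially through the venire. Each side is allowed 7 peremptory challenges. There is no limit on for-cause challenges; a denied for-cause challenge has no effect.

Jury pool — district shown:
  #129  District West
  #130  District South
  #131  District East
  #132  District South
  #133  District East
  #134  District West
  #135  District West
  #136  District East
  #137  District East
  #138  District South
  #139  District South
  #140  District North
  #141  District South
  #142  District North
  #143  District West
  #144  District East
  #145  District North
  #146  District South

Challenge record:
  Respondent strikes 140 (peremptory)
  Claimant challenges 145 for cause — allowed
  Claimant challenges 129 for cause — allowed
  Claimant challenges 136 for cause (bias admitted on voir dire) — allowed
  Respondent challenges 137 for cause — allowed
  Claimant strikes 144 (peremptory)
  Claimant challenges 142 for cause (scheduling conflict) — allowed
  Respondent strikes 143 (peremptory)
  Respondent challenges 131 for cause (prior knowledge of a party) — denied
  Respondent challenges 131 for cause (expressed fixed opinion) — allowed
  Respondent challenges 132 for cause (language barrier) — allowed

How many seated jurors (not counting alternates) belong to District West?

2

Removed: #129, #131, #132, #136, #137, #140, #142, #143, #144, #145.
Seated jurors 1–6: #130, #133, #134, #135, #138, #139 (alternates #141 not counted).
Of those, in District West: #134, #135 → 2.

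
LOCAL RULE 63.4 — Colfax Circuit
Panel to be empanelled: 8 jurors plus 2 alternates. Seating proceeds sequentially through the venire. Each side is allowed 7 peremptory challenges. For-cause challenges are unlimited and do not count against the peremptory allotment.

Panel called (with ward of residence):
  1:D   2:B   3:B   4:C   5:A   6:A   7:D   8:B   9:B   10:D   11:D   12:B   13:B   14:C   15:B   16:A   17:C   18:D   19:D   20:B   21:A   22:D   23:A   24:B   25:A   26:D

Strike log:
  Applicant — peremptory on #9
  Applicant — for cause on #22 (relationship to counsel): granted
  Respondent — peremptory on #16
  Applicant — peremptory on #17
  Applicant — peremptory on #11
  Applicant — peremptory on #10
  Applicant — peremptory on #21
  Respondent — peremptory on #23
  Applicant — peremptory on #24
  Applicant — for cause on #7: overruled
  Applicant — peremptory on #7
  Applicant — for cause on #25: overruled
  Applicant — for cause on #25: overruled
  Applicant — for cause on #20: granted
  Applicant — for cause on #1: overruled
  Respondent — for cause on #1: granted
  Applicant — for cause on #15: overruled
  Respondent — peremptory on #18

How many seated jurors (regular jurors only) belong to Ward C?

Removed: #1, #7, #9, #10, #11, #16, #17, #18, #20, #21, #22, #23, #24.
Seated jurors 1–8: #2, #3, #4, #5, #6, #8, #12, #13 (alternates #14, #15 not counted).
Of those, in Ward C: #4 → 1.

1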